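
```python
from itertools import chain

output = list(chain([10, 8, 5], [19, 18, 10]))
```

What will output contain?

Step 1: chain() concatenates iterables: [10, 8, 5] + [19, 18, 10].
Therefore output = [10, 8, 5, 19, 18, 10].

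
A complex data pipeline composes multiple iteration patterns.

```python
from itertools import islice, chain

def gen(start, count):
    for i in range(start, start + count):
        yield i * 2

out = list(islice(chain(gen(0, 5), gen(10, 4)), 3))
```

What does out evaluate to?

Step 1: gen(0, 5) yields [0, 2, 4, 6, 8].
Step 2: gen(10, 4) yields [20, 22, 24, 26].
Step 3: chain concatenates: [0, 2, 4, 6, 8, 20, 22, 24, 26].
Step 4: islice takes first 3: [0, 2, 4].
Therefore out = [0, 2, 4].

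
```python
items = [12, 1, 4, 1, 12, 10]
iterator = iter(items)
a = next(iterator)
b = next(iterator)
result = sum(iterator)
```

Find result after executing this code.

Step 1: Create iterator over [12, 1, 4, 1, 12, 10].
Step 2: a = next() = 12, b = next() = 1.
Step 3: sum() of remaining [4, 1, 12, 10] = 27.
Therefore result = 27.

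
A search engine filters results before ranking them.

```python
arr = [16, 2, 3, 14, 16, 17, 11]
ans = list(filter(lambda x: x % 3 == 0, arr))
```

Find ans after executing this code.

Step 1: Filter elements divisible by 3:
  16 % 3 = 1: removed
  2 % 3 = 2: removed
  3 % 3 = 0: kept
  14 % 3 = 2: removed
  16 % 3 = 1: removed
  17 % 3 = 2: removed
  11 % 3 = 2: removed
Therefore ans = [3].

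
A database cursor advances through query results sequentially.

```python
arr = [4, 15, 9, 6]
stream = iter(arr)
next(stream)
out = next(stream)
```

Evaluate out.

Step 1: Create iterator over [4, 15, 9, 6].
Step 2: next() consumes 4.
Step 3: next() returns 15.
Therefore out = 15.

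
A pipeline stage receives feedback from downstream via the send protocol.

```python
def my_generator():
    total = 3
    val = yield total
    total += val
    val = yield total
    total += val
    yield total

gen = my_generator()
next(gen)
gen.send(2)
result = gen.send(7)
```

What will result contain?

Step 1: next() -> yield total=3.
Step 2: send(2) -> val=2, total = 3+2 = 5, yield 5.
Step 3: send(7) -> val=7, total = 5+7 = 12, yield 12.
Therefore result = 12.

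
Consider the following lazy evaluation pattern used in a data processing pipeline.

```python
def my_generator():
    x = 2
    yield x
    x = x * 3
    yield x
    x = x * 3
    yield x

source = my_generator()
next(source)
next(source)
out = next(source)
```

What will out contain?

Step 1: Trace through generator execution:
  Yield 1: x starts at 2, yield 2
  Yield 2: x = 2 * 3 = 6, yield 6
  Yield 3: x = 6 * 3 = 18, yield 18
Step 2: First next() gets 2, second next() gets the second value, third next() yields 18.
Therefore out = 18.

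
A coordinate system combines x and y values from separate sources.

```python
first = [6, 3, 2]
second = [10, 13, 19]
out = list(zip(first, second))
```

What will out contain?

Step 1: zip pairs elements at same index:
  Index 0: (6, 10)
  Index 1: (3, 13)
  Index 2: (2, 19)
Therefore out = [(6, 10), (3, 13), (2, 19)].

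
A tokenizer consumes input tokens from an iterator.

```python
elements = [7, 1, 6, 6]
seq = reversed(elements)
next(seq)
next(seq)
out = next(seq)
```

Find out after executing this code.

Step 1: reversed([7, 1, 6, 6]) gives iterator: [6, 6, 1, 7].
Step 2: First next() = 6, second next() = 6.
Step 3: Third next() = 1.
Therefore out = 1.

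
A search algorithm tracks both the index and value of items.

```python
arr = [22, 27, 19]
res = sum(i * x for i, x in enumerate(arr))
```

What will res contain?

Step 1: Compute i * x for each (i, x) in enumerate([22, 27, 19]):
  i=0, x=22: 0*22 = 0
  i=1, x=27: 1*27 = 27
  i=2, x=19: 2*19 = 38
Step 2: sum = 0 + 27 + 38 = 65.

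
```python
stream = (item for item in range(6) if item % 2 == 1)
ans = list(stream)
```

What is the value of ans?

Step 1: Filter range(6) keeping only odd values:
  item=0: even, excluded
  item=1: odd, included
  item=2: even, excluded
  item=3: odd, included
  item=4: even, excluded
  item=5: odd, included
Therefore ans = [1, 3, 5].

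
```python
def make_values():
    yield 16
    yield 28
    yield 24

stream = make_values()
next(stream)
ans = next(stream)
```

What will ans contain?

Step 1: make_values() creates a generator.
Step 2: next(stream) yields 16 (consumed and discarded).
Step 3: next(stream) yields 28, assigned to ans.
Therefore ans = 28.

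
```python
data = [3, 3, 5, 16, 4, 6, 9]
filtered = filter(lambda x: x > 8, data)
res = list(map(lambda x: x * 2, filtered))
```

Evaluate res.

Step 1: Filter data for elements > 8:
  3: removed
  3: removed
  5: removed
  16: kept
  4: removed
  6: removed
  9: kept
Step 2: Map x * 2 on filtered [16, 9]:
  16 -> 32
  9 -> 18
Therefore res = [32, 18].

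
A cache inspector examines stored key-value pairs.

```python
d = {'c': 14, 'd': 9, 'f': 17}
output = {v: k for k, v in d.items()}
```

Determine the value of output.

Step 1: Invert dict (swap keys and values):
  'c': 14 -> 14: 'c'
  'd': 9 -> 9: 'd'
  'f': 17 -> 17: 'f'
Therefore output = {14: 'c', 9: 'd', 17: 'f'}.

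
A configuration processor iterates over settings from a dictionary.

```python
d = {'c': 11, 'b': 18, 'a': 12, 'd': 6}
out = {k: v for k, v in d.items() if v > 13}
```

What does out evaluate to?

Step 1: Filter items where value > 13:
  'c': 11 <= 13: removed
  'b': 18 > 13: kept
  'a': 12 <= 13: removed
  'd': 6 <= 13: removed
Therefore out = {'b': 18}.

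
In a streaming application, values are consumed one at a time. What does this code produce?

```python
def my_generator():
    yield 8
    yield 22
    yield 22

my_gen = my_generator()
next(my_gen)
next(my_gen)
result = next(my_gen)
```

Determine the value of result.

Step 1: my_generator() creates a generator.
Step 2: next(my_gen) yields 8 (consumed and discarded).
Step 3: next(my_gen) yields 22 (consumed and discarded).
Step 4: next(my_gen) yields 22, assigned to result.
Therefore result = 22.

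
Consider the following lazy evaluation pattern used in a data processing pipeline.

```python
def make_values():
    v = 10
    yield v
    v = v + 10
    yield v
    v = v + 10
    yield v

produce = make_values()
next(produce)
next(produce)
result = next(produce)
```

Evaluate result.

Step 1: Trace through generator execution:
  Yield 1: v starts at 10, yield 10
  Yield 2: v = 10 + 10 = 20, yield 20
  Yield 3: v = 20 + 10 = 30, yield 30
Step 2: First next() gets 10, second next() gets the second value, third next() yields 30.
Therefore result = 30.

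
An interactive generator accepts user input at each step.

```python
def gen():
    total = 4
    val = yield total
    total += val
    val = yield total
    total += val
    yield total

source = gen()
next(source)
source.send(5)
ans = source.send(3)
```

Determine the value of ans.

Step 1: next() -> yield total=4.
Step 2: send(5) -> val=5, total = 4+5 = 9, yield 9.
Step 3: send(3) -> val=3, total = 9+3 = 12, yield 12.
Therefore ans = 12.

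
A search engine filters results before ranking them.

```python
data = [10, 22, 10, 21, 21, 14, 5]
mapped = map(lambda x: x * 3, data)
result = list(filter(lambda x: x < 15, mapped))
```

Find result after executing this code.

Step 1: Map x * 3:
  10 -> 30
  22 -> 66
  10 -> 30
  21 -> 63
  21 -> 63
  14 -> 42
  5 -> 15
Step 2: Filter for < 15:
  30: removed
  66: removed
  30: removed
  63: removed
  63: removed
  42: removed
  15: removed
Therefore result = [].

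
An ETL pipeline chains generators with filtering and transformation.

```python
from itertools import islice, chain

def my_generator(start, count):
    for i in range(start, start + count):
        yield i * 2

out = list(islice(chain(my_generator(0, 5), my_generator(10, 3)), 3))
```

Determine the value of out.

Step 1: my_generator(0, 5) yields [0, 2, 4, 6, 8].
Step 2: my_generator(10, 3) yields [20, 22, 24].
Step 3: chain concatenates: [0, 2, 4, 6, 8, 20, 22, 24].
Step 4: islice takes first 3: [0, 2, 4].
Therefore out = [0, 2, 4].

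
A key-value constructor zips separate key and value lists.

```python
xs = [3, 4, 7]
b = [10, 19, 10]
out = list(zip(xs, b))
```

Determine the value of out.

Step 1: zip pairs elements at same index:
  Index 0: (3, 10)
  Index 1: (4, 19)
  Index 2: (7, 10)
Therefore out = [(3, 10), (4, 19), (7, 10)].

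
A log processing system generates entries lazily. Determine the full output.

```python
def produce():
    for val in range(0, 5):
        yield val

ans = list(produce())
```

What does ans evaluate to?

Step 1: The generator yields each value from range(0, 5).
Step 2: list() consumes all yields: [0, 1, 2, 3, 4].
Therefore ans = [0, 1, 2, 3, 4].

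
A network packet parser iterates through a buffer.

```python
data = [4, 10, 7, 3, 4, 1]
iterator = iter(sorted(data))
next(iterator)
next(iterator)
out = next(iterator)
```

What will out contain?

Step 1: sorted([4, 10, 7, 3, 4, 1]) = [1, 3, 4, 4, 7, 10].
Step 2: Create iterator and skip 2 elements.
Step 3: next() returns 4.
Therefore out = 4.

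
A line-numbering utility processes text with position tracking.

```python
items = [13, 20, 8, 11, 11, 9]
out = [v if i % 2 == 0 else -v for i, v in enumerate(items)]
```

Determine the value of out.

Step 1: For each (i, v), keep v if i is even, negate if odd:
  i=0 (even): keep 13
  i=1 (odd): negate to -20
  i=2 (even): keep 8
  i=3 (odd): negate to -11
  i=4 (even): keep 11
  i=5 (odd): negate to -9
Therefore out = [13, -20, 8, -11, 11, -9].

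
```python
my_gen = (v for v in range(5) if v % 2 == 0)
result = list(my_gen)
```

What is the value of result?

Step 1: Filter range(5) keeping only even values:
  v=0: even, included
  v=1: odd, excluded
  v=2: even, included
  v=3: odd, excluded
  v=4: even, included
Therefore result = [0, 2, 4].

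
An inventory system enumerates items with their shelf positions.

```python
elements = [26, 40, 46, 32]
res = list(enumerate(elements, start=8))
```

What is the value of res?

Step 1: enumerate with start=8:
  (8, 26)
  (9, 40)
  (10, 46)
  (11, 32)
Therefore res = [(8, 26), (9, 40), (10, 46), (11, 32)].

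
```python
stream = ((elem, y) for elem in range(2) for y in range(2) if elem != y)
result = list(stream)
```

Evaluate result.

Step 1: Nested generator over range(2) x range(2) where elem != y:
  (0, 0): excluded (elem == y)
  (0, 1): included
  (1, 0): included
  (1, 1): excluded (elem == y)
Therefore result = [(0, 1), (1, 0)].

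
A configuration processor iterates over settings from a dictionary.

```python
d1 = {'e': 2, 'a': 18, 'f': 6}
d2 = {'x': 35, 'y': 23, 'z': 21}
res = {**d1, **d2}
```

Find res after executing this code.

Step 1: Merge d1 and d2 (d2 values override on key conflicts).
Step 2: d1 has keys ['e', 'a', 'f'], d2 has keys ['x', 'y', 'z'].
Therefore res = {'e': 2, 'a': 18, 'f': 6, 'x': 35, 'y': 23, 'z': 21}.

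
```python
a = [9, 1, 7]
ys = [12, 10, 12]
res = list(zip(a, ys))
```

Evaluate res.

Step 1: zip pairs elements at same index:
  Index 0: (9, 12)
  Index 1: (1, 10)
  Index 2: (7, 12)
Therefore res = [(9, 12), (1, 10), (7, 12)].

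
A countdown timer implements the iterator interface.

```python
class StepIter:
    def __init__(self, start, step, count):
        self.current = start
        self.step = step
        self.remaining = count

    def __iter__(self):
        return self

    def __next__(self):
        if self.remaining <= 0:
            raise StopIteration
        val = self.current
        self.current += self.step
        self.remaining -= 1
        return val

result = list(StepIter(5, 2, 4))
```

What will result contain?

Step 1: StepIter starts at 5, increments by 2, for 4 steps:
  Yield 5, then current += 2
  Yield 7, then current += 2
  Yield 9, then current += 2
  Yield 11, then current += 2
Therefore result = [5, 7, 9, 11].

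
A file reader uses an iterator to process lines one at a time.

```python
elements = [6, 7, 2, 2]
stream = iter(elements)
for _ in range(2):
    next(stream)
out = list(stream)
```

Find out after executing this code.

Step 1: Create iterator over [6, 7, 2, 2].
Step 2: Advance 2 positions (consuming [6, 7]).
Step 3: list() collects remaining elements: [2, 2].
Therefore out = [2, 2].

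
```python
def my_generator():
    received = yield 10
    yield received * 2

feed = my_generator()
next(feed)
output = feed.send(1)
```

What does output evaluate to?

Step 1: next(feed) advances to first yield, producing 10.
Step 2: send(1) resumes, received = 1.
Step 3: yield received * 2 = 1 * 2 = 2.
Therefore output = 2.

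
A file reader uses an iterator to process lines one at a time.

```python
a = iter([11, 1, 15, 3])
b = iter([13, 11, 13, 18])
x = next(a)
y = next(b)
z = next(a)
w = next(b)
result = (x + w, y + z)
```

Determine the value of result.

Step 1: a iterates [11, 1, 15, 3], b iterates [13, 11, 13, 18].
Step 2: x = next(a) = 11, y = next(b) = 13.
Step 3: z = next(a) = 1, w = next(b) = 11.
Step 4: result = (11 + 11, 13 + 1) = (22, 14).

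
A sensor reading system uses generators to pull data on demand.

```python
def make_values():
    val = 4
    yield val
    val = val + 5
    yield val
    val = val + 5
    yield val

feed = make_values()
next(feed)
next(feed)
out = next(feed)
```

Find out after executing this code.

Step 1: Trace through generator execution:
  Yield 1: val starts at 4, yield 4
  Yield 2: val = 4 + 5 = 9, yield 9
  Yield 3: val = 9 + 5 = 14, yield 14
Step 2: First next() gets 4, second next() gets the second value, third next() yields 14.
Therefore out = 14.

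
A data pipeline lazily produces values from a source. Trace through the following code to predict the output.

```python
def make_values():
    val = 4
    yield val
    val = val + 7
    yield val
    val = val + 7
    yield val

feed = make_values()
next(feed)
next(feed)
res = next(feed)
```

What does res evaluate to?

Step 1: Trace through generator execution:
  Yield 1: val starts at 4, yield 4
  Yield 2: val = 4 + 7 = 11, yield 11
  Yield 3: val = 11 + 7 = 18, yield 18
Step 2: First next() gets 4, second next() gets the second value, third next() yields 18.
Therefore res = 18.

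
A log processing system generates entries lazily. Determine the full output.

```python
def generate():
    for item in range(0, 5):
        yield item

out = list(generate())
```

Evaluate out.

Step 1: The generator yields each value from range(0, 5).
Step 2: list() consumes all yields: [0, 1, 2, 3, 4].
Therefore out = [0, 1, 2, 3, 4].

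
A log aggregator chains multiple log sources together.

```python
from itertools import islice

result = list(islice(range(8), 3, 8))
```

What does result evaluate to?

Step 1: islice(range(8), 3, 8) takes elements at indices [3, 8).
Step 2: Elements: [3, 4, 5, 6, 7].
Therefore result = [3, 4, 5, 6, 7].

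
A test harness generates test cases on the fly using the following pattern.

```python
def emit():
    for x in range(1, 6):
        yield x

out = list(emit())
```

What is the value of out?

Step 1: The generator yields each value from range(1, 6).
Step 2: list() consumes all yields: [1, 2, 3, 4, 5].
Therefore out = [1, 2, 3, 4, 5].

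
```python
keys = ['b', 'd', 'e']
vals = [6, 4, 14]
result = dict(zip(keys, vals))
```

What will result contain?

Step 1: zip pairs keys with values:
  'b' -> 6
  'd' -> 4
  'e' -> 14
Therefore result = {'b': 6, 'd': 4, 'e': 14}.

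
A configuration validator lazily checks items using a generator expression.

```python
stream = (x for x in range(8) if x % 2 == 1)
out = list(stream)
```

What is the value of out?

Step 1: Filter range(8) keeping only odd values:
  x=0: even, excluded
  x=1: odd, included
  x=2: even, excluded
  x=3: odd, included
  x=4: even, excluded
  x=5: odd, included
  x=6: even, excluded
  x=7: odd, included
Therefore out = [1, 3, 5, 7].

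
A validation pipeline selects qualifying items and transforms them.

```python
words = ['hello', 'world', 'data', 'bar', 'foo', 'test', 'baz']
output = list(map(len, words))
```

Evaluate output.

Step 1: Map len() to each word:
  'hello' -> 5
  'world' -> 5
  'data' -> 4
  'bar' -> 3
  'foo' -> 3
  'test' -> 4
  'baz' -> 3
Therefore output = [5, 5, 4, 3, 3, 4, 3].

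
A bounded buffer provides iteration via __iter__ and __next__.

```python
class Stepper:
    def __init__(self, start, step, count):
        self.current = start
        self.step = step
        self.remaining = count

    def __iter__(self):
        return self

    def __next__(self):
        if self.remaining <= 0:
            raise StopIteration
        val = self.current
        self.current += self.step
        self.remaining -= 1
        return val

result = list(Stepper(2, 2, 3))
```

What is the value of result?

Step 1: Stepper starts at 2, increments by 2, for 3 steps:
  Yield 2, then current += 2
  Yield 4, then current += 2
  Yield 6, then current += 2
Therefore result = [2, 4, 6].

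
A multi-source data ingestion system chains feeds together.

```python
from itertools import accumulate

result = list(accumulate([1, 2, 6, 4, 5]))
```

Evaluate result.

Step 1: accumulate computes running sums:
  + 1 = 1
  + 2 = 3
  + 6 = 9
  + 4 = 13
  + 5 = 18
Therefore result = [1, 3, 9, 13, 18].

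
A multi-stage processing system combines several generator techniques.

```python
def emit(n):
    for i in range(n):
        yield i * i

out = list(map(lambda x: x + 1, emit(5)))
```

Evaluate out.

Step 1: emit(5) yields squares: [0, 1, 4, 9, 16].
Step 2: map adds 1 to each: [1, 2, 5, 10, 17].
Therefore out = [1, 2, 5, 10, 17].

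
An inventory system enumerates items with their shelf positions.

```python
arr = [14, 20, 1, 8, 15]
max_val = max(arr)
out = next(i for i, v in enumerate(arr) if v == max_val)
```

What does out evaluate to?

Step 1: max([14, 20, 1, 8, 15]) = 20.
Step 2: Find first index where value == 20:
  Index 0: 14 != 20
  Index 1: 20 == 20, found!
Therefore out = 1.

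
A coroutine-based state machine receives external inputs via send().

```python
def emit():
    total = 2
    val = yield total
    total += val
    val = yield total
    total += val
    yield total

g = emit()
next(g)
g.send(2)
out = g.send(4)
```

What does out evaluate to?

Step 1: next() -> yield total=2.
Step 2: send(2) -> val=2, total = 2+2 = 4, yield 4.
Step 3: send(4) -> val=4, total = 4+4 = 8, yield 8.
Therefore out = 8.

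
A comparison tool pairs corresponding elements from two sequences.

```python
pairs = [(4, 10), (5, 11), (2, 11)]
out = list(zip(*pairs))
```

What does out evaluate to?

Step 1: zip(*pairs) transposes: unzips [(4, 10), (5, 11), (2, 11)] into separate sequences.
Step 2: First elements: (4, 5, 2), second elements: (10, 11, 11).
Therefore out = [(4, 5, 2), (10, 11, 11)].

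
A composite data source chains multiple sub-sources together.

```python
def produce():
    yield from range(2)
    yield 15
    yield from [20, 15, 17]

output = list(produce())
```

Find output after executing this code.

Step 1: Trace yields in order:
  yield 0
  yield 1
  yield 15
  yield 20
  yield 15
  yield 17
Therefore output = [0, 1, 15, 20, 15, 17].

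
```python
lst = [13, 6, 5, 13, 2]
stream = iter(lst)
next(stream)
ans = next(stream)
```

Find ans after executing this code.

Step 1: Create iterator over [13, 6, 5, 13, 2].
Step 2: next() consumes 13.
Step 3: next() returns 6.
Therefore ans = 6.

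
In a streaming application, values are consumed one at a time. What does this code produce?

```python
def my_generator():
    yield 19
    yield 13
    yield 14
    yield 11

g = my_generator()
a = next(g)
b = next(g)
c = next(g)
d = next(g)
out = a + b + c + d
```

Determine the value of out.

Step 1: Create generator and consume all values:
  a = next(g) = 19
  b = next(g) = 13
  c = next(g) = 14
  d = next(g) = 11
Step 2: out = 19 + 13 + 14 + 11 = 57.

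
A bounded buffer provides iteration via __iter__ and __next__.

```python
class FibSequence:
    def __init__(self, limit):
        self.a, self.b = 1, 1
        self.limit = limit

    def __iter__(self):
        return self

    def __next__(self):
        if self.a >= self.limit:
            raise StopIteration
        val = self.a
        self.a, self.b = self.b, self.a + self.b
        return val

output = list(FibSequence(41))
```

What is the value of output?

Step 1: Fibonacci-like sequence (a=1, b=1) until >= 41:
  Yield 1, then a,b = 1,2
  Yield 1, then a,b = 2,3
  Yield 2, then a,b = 3,5
  Yield 3, then a,b = 5,8
  Yield 5, then a,b = 8,13
  Yield 8, then a,b = 13,21
  Yield 13, then a,b = 21,34
  Yield 21, then a,b = 34,55
  Yield 34, then a,b = 55,89
Step 2: 55 >= 41, stop.
Therefore output = [1, 1, 2, 3, 5, 8, 13, 21, 34].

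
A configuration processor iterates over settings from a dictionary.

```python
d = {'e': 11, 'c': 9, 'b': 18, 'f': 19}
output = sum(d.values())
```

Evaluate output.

Step 1: d.values() = [11, 9, 18, 19].
Step 2: sum = 57.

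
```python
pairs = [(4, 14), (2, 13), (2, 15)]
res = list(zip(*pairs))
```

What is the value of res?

Step 1: zip(*pairs) transposes: unzips [(4, 14), (2, 13), (2, 15)] into separate sequences.
Step 2: First elements: (4, 2, 2), second elements: (14, 13, 15).
Therefore res = [(4, 2, 2), (14, 13, 15)].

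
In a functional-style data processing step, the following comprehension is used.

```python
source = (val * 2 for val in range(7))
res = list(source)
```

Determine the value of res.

Step 1: For each val in range(7), compute val*2:
  val=0: 0*2 = 0
  val=1: 1*2 = 2
  val=2: 2*2 = 4
  val=3: 3*2 = 6
  val=4: 4*2 = 8
  val=5: 5*2 = 10
  val=6: 6*2 = 12
Therefore res = [0, 2, 4, 6, 8, 10, 12].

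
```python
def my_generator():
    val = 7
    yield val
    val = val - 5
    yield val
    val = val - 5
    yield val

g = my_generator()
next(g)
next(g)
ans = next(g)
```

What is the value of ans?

Step 1: Trace through generator execution:
  Yield 1: val starts at 7, yield 7
  Yield 2: val = 7 - 5 = 2, yield 2
  Yield 3: val = 2 - 5 = -3, yield -3
Step 2: First next() gets 7, second next() gets the second value, third next() yields -3.
Therefore ans = -3.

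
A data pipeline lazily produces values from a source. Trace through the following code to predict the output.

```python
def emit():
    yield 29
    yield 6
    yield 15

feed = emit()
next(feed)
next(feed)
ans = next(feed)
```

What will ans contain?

Step 1: emit() creates a generator.
Step 2: next(feed) yields 29 (consumed and discarded).
Step 3: next(feed) yields 6 (consumed and discarded).
Step 4: next(feed) yields 15, assigned to ans.
Therefore ans = 15.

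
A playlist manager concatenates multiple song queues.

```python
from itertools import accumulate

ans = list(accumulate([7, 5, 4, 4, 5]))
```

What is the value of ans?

Step 1: accumulate computes running sums:
  + 7 = 7
  + 5 = 12
  + 4 = 16
  + 4 = 20
  + 5 = 25
Therefore ans = [7, 12, 16, 20, 25].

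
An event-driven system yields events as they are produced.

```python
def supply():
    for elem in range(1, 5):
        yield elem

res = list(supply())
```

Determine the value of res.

Step 1: The generator yields each value from range(1, 5).
Step 2: list() consumes all yields: [1, 2, 3, 4].
Therefore res = [1, 2, 3, 4].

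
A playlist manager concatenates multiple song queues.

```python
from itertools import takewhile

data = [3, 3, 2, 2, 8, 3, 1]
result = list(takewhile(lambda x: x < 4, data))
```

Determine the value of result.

Step 1: takewhile stops at first element >= 4:
  3 < 4: take
  3 < 4: take
  2 < 4: take
  2 < 4: take
  8 >= 4: stop
Therefore result = [3, 3, 2, 2].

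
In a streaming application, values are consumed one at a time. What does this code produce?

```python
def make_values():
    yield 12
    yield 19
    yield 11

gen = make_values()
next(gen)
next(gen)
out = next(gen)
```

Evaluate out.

Step 1: make_values() creates a generator.
Step 2: next(gen) yields 12 (consumed and discarded).
Step 3: next(gen) yields 19 (consumed and discarded).
Step 4: next(gen) yields 11, assigned to out.
Therefore out = 11.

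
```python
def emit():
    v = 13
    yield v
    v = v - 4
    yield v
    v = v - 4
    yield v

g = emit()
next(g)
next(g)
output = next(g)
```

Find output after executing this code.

Step 1: Trace through generator execution:
  Yield 1: v starts at 13, yield 13
  Yield 2: v = 13 - 4 = 9, yield 9
  Yield 3: v = 9 - 4 = 5, yield 5
Step 2: First next() gets 13, second next() gets the second value, third next() yields 5.
Therefore output = 5.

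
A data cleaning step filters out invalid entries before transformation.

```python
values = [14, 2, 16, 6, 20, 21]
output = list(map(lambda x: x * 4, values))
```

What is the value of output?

Step 1: Apply lambda x: x * 4 to each element:
  14 -> 56
  2 -> 8
  16 -> 64
  6 -> 24
  20 -> 80
  21 -> 84
Therefore output = [56, 8, 64, 24, 80, 84].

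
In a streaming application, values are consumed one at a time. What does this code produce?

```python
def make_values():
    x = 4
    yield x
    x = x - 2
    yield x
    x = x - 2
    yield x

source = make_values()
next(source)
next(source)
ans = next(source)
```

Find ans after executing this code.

Step 1: Trace through generator execution:
  Yield 1: x starts at 4, yield 4
  Yield 2: x = 4 - 2 = 2, yield 2
  Yield 3: x = 2 - 2 = 0, yield 0
Step 2: First next() gets 4, second next() gets the second value, third next() yields 0.
Therefore ans = 0.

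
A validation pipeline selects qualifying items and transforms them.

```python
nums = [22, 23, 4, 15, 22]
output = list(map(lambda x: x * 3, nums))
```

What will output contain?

Step 1: Apply lambda x: x * 3 to each element:
  22 -> 66
  23 -> 69
  4 -> 12
  15 -> 45
  22 -> 66
Therefore output = [66, 69, 12, 45, 66].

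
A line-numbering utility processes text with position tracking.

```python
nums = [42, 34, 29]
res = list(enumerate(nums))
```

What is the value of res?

Step 1: enumerate pairs each element with its index:
  (0, 42)
  (1, 34)
  (2, 29)
Therefore res = [(0, 42), (1, 34), (2, 29)].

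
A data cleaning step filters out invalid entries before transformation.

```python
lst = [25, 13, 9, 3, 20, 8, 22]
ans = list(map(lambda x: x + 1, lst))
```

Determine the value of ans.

Step 1: Apply lambda x: x + 1 to each element:
  25 -> 26
  13 -> 14
  9 -> 10
  3 -> 4
  20 -> 21
  8 -> 9
  22 -> 23
Therefore ans = [26, 14, 10, 4, 21, 9, 23].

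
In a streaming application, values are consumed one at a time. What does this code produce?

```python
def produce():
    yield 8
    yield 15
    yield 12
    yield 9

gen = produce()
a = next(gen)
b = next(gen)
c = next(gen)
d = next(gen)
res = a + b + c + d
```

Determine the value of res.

Step 1: Create generator and consume all values:
  a = next(gen) = 8
  b = next(gen) = 15
  c = next(gen) = 12
  d = next(gen) = 9
Step 2: res = 8 + 15 + 12 + 9 = 44.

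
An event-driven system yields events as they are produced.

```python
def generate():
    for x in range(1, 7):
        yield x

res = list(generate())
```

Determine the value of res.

Step 1: The generator yields each value from range(1, 7).
Step 2: list() consumes all yields: [1, 2, 3, 4, 5, 6].
Therefore res = [1, 2, 3, 4, 5, 6].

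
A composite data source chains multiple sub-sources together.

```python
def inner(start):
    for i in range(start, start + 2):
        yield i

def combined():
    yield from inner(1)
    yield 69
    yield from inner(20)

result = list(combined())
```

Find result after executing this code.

Step 1: combined() delegates to inner(1):
  yield 1
  yield 2
Step 2: yield 69
Step 3: Delegates to inner(20):
  yield 20
  yield 21
Therefore result = [1, 2, 69, 20, 21].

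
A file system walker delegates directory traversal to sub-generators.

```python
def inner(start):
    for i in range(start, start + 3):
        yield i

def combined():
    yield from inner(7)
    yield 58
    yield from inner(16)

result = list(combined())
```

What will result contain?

Step 1: combined() delegates to inner(7):
  yield 7
  yield 8
  yield 9
Step 2: yield 58
Step 3: Delegates to inner(16):
  yield 16
  yield 17
  yield 18
Therefore result = [7, 8, 9, 58, 16, 17, 18].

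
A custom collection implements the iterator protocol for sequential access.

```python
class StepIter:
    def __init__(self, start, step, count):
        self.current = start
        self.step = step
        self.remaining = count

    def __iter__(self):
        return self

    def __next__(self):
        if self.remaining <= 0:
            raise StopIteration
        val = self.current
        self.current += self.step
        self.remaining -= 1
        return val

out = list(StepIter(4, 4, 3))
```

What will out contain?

Step 1: StepIter starts at 4, increments by 4, for 3 steps:
  Yield 4, then current += 4
  Yield 8, then current += 4
  Yield 12, then current += 4
Therefore out = [4, 8, 12].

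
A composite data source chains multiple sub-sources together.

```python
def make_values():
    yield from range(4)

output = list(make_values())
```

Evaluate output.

Step 1: yield from delegates to the iterable, yielding each element.
Step 2: Collected values: [0, 1, 2, 3].
Therefore output = [0, 1, 2, 3].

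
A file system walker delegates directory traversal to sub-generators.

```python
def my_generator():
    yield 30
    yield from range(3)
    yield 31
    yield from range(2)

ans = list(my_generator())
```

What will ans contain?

Step 1: Trace yields in order:
  yield 30
  yield 0
  yield 1
  yield 2
  yield 31
  yield 0
  yield 1
Therefore ans = [30, 0, 1, 2, 31, 0, 1].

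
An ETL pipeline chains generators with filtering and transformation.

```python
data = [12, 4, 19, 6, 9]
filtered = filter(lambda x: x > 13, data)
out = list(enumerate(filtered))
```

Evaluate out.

Step 1: Filter [12, 4, 19, 6, 9] for > 13: [19].
Step 2: enumerate re-indexes from 0: [(0, 19)].
Therefore out = [(0, 19)].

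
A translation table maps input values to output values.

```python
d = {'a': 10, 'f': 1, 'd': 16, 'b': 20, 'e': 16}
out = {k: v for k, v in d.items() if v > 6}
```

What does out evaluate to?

Step 1: Filter items where value > 6:
  'a': 10 > 6: kept
  'f': 1 <= 6: removed
  'd': 16 > 6: kept
  'b': 20 > 6: kept
  'e': 16 > 6: kept
Therefore out = {'a': 10, 'd': 16, 'b': 20, 'e': 16}.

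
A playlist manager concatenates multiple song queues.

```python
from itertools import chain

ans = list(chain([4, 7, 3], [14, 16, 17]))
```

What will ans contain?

Step 1: chain() concatenates iterables: [4, 7, 3] + [14, 16, 17].
Therefore ans = [4, 7, 3, 14, 16, 17].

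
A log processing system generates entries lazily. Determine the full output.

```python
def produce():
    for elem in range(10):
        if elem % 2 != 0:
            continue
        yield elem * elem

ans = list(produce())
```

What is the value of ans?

Step 1: Only yield elem**2 when elem is divisible by 2:
  elem=0: 0 % 2 == 0, yield 0**2 = 0
  elem=2: 2 % 2 == 0, yield 2**2 = 4
  elem=4: 4 % 2 == 0, yield 4**2 = 16
  elem=6: 6 % 2 == 0, yield 6**2 = 36
  elem=8: 8 % 2 == 0, yield 8**2 = 64
Therefore ans = [0, 4, 16, 36, 64].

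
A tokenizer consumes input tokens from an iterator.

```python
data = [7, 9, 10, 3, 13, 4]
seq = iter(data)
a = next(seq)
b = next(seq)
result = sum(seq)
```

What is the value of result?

Step 1: Create iterator over [7, 9, 10, 3, 13, 4].
Step 2: a = next() = 7, b = next() = 9.
Step 3: sum() of remaining [10, 3, 13, 4] = 30.
Therefore result = 30.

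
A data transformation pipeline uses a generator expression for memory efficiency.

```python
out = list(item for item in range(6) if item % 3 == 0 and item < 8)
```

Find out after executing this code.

Step 1: Filter range(6) where item % 3 == 0 and item < 8:
  item=0: both conditions met, included
  item=1: excluded (1 % 3 != 0)
  item=2: excluded (2 % 3 != 0)
  item=3: both conditions met, included
  item=4: excluded (4 % 3 != 0)
  item=5: excluded (5 % 3 != 0)
Therefore out = [0, 3].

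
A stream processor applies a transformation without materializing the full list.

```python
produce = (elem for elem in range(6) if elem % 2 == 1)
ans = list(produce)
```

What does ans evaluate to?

Step 1: Filter range(6) keeping only odd values:
  elem=0: even, excluded
  elem=1: odd, included
  elem=2: even, excluded
  elem=3: odd, included
  elem=4: even, excluded
  elem=5: odd, included
Therefore ans = [1, 3, 5].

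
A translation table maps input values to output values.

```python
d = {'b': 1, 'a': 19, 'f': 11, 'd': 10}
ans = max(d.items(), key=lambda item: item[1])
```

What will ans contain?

Step 1: Find item with maximum value:
  ('b', 1)
  ('a', 19)
  ('f', 11)
  ('d', 10)
Step 2: Maximum value is 19 at key 'a'.
Therefore ans = ('a', 19).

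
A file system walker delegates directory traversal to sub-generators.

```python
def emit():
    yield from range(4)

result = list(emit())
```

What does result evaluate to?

Step 1: yield from delegates to the iterable, yielding each element.
Step 2: Collected values: [0, 1, 2, 3].
Therefore result = [0, 1, 2, 3].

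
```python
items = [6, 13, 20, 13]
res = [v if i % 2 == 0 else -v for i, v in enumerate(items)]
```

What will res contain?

Step 1: For each (i, v), keep v if i is even, negate if odd:
  i=0 (even): keep 6
  i=1 (odd): negate to -13
  i=2 (even): keep 20
  i=3 (odd): negate to -13
Therefore res = [6, -13, 20, -13].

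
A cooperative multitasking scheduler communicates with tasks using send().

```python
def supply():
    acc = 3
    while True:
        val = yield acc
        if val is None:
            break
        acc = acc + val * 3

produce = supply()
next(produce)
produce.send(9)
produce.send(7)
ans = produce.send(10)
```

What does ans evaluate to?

Step 1: next() -> yield acc=3.
Step 2: send(9) -> val=9, acc = 3 + 9*3 = 30, yield 30.
Step 3: send(7) -> val=7, acc = 30 + 7*3 = 51, yield 51.
Step 4: send(10) -> val=10, acc = 51 + 10*3 = 81, yield 81.
Therefore ans = 81.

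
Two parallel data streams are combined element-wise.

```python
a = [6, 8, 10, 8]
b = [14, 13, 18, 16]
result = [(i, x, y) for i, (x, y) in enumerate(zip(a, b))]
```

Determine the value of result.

Step 1: enumerate(zip(a, b)) gives index with paired elements:
  i=0: (6, 14)
  i=1: (8, 13)
  i=2: (10, 18)
  i=3: (8, 16)
Therefore result = [(0, 6, 14), (1, 8, 13), (2, 10, 18), (3, 8, 16)].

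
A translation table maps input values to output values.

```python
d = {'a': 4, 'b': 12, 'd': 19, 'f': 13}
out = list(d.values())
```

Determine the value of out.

Step 1: d.values() returns the dictionary values in insertion order.
Therefore out = [4, 12, 19, 13].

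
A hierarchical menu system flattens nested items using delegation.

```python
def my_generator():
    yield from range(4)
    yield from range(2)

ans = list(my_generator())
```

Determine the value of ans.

Step 1: Trace yields in order:
  yield 0
  yield 1
  yield 2
  yield 3
  yield 0
  yield 1
Therefore ans = [0, 1, 2, 3, 0, 1].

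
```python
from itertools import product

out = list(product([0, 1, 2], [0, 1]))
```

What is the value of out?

Step 1: product([0, 1, 2], [0, 1]) gives all pairs:
  (0, 0)
  (0, 1)
  (1, 0)
  (1, 1)
  (2, 0)
  (2, 1)
Therefore out = [(0, 0), (0, 1), (1, 0), (1, 1), (2, 0), (2, 1)].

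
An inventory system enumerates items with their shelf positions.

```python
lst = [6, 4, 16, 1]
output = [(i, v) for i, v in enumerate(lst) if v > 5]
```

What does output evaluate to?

Step 1: Filter enumerate([6, 4, 16, 1]) keeping v > 5:
  (0, 6): 6 > 5, included
  (1, 4): 4 <= 5, excluded
  (2, 16): 16 > 5, included
  (3, 1): 1 <= 5, excluded
Therefore output = [(0, 6), (2, 16)].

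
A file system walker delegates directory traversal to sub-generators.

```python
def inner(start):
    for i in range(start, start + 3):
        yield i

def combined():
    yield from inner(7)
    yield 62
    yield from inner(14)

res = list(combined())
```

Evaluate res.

Step 1: combined() delegates to inner(7):
  yield 7
  yield 8
  yield 9
Step 2: yield 62
Step 3: Delegates to inner(14):
  yield 14
  yield 15
  yield 16
Therefore res = [7, 8, 9, 62, 14, 15, 16].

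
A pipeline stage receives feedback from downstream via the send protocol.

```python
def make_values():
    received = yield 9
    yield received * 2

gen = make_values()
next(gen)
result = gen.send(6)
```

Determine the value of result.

Step 1: next(gen) advances to first yield, producing 9.
Step 2: send(6) resumes, received = 6.
Step 3: yield received * 2 = 6 * 2 = 12.
Therefore result = 12.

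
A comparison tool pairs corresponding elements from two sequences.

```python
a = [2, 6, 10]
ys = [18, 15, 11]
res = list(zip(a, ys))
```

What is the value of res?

Step 1: zip pairs elements at same index:
  Index 0: (2, 18)
  Index 1: (6, 15)
  Index 2: (10, 11)
Therefore res = [(2, 18), (6, 15), (10, 11)].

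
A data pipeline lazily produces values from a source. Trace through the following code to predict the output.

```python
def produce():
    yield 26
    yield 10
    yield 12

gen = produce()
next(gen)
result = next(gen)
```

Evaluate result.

Step 1: produce() creates a generator.
Step 2: next(gen) yields 26 (consumed and discarded).
Step 3: next(gen) yields 10, assigned to result.
Therefore result = 10.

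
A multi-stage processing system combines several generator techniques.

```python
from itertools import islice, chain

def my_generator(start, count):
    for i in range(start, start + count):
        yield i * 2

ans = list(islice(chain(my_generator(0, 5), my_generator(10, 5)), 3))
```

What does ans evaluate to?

Step 1: my_generator(0, 5) yields [0, 2, 4, 6, 8].
Step 2: my_generator(10, 5) yields [20, 22, 24, 26, 28].
Step 3: chain concatenates: [0, 2, 4, 6, 8, 20, 22, 24, 26, 28].
Step 4: islice takes first 3: [0, 2, 4].
Therefore ans = [0, 2, 4].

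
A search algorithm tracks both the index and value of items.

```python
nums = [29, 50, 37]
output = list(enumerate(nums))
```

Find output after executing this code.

Step 1: enumerate pairs each element with its index:
  (0, 29)
  (1, 50)
  (2, 37)
Therefore output = [(0, 29), (1, 50), (2, 37)].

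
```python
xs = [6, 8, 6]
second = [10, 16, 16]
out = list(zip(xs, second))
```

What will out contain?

Step 1: zip pairs elements at same index:
  Index 0: (6, 10)
  Index 1: (8, 16)
  Index 2: (6, 16)
Therefore out = [(6, 10), (8, 16), (6, 16)].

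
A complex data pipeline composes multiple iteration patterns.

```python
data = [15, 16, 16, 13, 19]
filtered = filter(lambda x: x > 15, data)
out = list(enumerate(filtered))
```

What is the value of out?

Step 1: Filter [15, 16, 16, 13, 19] for > 15: [16, 16, 19].
Step 2: enumerate re-indexes from 0: [(0, 16), (1, 16), (2, 19)].
Therefore out = [(0, 16), (1, 16), (2, 19)].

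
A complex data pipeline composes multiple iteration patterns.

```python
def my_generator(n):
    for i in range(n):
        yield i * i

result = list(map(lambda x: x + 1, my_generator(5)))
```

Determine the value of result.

Step 1: my_generator(5) yields squares: [0, 1, 4, 9, 16].
Step 2: map adds 1 to each: [1, 2, 5, 10, 17].
Therefore result = [1, 2, 5, 10, 17].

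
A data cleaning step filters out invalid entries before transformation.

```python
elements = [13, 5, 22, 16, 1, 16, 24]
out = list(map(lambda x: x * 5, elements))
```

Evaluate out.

Step 1: Apply lambda x: x * 5 to each element:
  13 -> 65
  5 -> 25
  22 -> 110
  16 -> 80
  1 -> 5
  16 -> 80
  24 -> 120
Therefore out = [65, 25, 110, 80, 5, 80, 120].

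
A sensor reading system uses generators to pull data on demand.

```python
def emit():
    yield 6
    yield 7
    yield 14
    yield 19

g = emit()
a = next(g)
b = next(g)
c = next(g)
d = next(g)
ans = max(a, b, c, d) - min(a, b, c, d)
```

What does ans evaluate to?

Step 1: Create generator and consume all values:
  a = next(g) = 6
  b = next(g) = 7
  c = next(g) = 14
  d = next(g) = 19
Step 2: max = 19, min = 6, ans = 19 - 6 = 13.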